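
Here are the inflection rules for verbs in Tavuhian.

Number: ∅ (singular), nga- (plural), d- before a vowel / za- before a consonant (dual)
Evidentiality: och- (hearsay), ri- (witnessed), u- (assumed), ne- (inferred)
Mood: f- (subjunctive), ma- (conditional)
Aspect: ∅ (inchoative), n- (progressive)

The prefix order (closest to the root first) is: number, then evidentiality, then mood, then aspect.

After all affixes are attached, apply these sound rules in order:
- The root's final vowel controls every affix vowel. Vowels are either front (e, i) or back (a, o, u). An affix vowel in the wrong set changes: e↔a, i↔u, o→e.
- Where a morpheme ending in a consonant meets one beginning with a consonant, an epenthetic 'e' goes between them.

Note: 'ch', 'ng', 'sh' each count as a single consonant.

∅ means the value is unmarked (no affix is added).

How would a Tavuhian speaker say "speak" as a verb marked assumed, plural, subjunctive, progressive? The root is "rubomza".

Attach number plural nga- → ngarubomza.
Attach evidentiality assumed u- → ungarubomza.
Attach mood subjunctive f- → fungarubomza.
Attach aspect progressive n- → nfungarubomza.
Vowel harmony: no change.
Apply epenthesis: nfungarubomza → nefungarubomza.

nefungarubomza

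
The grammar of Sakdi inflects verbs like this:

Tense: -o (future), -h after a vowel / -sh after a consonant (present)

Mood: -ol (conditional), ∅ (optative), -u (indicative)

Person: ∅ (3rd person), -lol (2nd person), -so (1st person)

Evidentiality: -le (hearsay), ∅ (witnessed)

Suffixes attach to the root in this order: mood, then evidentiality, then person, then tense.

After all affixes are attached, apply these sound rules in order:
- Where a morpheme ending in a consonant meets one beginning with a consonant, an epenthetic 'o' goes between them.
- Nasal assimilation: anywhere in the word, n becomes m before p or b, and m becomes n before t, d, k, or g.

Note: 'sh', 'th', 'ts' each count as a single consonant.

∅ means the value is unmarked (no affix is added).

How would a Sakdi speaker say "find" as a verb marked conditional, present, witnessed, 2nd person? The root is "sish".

sisholololosh

Attach mood conditional -ol → sishol.
evidentiality = witnessed: zero marking, form stays sishol.
Attach person 2nd person -lol → sishollol.
Attach tense present -sh (after consonant 'l') → sishollolsh.
Apply epenthesis: sishollolsh → sisholololosh.
Nasal assimilation: no change.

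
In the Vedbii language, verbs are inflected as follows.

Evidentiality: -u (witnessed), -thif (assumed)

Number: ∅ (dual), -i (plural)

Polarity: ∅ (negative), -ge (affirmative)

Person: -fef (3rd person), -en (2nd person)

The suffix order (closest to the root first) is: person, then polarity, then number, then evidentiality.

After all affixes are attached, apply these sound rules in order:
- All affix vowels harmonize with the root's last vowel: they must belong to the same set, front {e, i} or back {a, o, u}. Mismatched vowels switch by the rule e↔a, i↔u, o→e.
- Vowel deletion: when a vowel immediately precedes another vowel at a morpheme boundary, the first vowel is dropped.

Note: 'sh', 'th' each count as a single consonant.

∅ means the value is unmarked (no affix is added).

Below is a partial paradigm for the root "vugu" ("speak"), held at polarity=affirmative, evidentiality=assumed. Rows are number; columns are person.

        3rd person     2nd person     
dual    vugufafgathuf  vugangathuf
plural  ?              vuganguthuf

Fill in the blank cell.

Attach person 3rd person -fef → vugufef.
Attach polarity affirmative -ge → vugufefge.
Attach number plural -i → vugufefgei.
Attach evidentiality assumed -thif → vugufefgeithif.
Apply vowel harmony: vugufefgeithif → vugufafgauthuf.
Apply vowel deletion: vugufafgauthuf → vugufafguthuf.

vugufafguthuf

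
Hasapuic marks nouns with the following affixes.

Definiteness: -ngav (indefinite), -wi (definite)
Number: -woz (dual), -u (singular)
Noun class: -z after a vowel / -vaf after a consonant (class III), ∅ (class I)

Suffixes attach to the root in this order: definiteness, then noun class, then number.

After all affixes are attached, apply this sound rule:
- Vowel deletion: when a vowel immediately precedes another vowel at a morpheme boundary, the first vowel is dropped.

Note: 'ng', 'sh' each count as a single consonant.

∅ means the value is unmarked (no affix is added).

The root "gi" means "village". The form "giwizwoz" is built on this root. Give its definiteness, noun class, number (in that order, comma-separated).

definite, class III, dual

Segment: gi-wi-z-woz.
definiteness: -wi → definite.
noun class: -z/vaf → class III.
number: -woz → dual.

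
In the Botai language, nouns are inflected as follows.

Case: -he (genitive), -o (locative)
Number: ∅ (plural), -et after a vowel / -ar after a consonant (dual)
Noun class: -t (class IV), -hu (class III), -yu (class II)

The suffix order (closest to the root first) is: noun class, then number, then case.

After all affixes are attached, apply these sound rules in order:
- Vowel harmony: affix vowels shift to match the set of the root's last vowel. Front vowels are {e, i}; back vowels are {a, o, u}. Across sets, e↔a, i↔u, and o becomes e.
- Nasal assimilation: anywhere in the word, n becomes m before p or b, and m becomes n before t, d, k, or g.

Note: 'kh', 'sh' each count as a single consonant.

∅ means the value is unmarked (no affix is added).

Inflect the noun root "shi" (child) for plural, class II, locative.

Attach noun class class II -yu → shiyu.
number = plural: zero marking, form stays shiyu.
Attach case locative -o → shiyuo.
Apply vowel harmony: shiyuo → shiyie.
Nasal assimilation: no change.

shiyie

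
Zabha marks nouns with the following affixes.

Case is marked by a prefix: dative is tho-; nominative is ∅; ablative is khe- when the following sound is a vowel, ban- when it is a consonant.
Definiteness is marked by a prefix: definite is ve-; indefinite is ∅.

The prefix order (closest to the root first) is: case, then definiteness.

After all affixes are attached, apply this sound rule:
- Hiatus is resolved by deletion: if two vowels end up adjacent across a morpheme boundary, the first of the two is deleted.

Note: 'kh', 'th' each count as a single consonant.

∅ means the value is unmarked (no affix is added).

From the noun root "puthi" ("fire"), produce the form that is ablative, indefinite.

banputhi

Attach case ablative ban- (before consonant 'p') → banputhi.
definiteness = indefinite: zero marking, form stays banputhi.
Vowel deletion: no change.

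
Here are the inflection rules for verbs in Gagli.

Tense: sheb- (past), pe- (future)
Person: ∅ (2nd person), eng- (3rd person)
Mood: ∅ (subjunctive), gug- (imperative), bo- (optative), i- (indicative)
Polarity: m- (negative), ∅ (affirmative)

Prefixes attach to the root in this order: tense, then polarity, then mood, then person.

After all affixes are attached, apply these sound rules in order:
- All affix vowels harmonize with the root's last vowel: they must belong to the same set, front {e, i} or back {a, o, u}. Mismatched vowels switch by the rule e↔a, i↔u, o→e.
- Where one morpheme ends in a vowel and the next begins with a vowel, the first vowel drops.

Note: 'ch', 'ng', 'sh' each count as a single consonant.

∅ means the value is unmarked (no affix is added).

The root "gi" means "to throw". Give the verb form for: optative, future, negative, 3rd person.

Attach tense future pe- → pegi.
Attach polarity negative m- → mpegi.
Attach mood optative bo- → bompegi.
Attach person 3rd person eng- → engbompegi.
Apply vowel harmony: engbompegi → engbempegi.
Vowel deletion: no change.

engbempegi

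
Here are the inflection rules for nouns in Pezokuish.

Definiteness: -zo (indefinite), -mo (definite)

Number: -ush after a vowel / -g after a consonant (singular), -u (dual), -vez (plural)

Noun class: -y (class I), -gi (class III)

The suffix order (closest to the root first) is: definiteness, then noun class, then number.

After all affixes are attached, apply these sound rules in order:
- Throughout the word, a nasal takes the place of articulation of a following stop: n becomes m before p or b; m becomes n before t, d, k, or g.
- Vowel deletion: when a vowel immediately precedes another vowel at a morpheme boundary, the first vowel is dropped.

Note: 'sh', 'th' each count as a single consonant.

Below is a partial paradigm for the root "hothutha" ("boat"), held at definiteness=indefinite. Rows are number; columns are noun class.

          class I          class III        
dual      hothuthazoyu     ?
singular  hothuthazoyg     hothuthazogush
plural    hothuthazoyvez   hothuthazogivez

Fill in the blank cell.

Attach definiteness indefinite -zo → hothuthazo.
Attach noun class class III -gi → hothuthazogi.
Attach number dual -u → hothuthazogiu.
Nasal assimilation: no change.
Apply vowel deletion: hothuthazogiu → hothuthazogu.

hothuthazogu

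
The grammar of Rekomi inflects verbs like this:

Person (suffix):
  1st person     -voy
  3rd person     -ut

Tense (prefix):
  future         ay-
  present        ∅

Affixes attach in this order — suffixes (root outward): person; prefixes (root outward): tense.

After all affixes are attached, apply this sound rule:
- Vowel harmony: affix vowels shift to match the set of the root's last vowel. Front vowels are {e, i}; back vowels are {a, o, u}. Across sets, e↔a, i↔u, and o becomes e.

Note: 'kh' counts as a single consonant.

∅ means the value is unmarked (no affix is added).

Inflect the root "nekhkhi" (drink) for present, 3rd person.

nekhkhiit

tense = present: zero marking, form stays nekhkhi.
Attach person 3rd person -ut → nekhkhiut.
Apply vowel harmony: nekhkhiut → nekhkhiit.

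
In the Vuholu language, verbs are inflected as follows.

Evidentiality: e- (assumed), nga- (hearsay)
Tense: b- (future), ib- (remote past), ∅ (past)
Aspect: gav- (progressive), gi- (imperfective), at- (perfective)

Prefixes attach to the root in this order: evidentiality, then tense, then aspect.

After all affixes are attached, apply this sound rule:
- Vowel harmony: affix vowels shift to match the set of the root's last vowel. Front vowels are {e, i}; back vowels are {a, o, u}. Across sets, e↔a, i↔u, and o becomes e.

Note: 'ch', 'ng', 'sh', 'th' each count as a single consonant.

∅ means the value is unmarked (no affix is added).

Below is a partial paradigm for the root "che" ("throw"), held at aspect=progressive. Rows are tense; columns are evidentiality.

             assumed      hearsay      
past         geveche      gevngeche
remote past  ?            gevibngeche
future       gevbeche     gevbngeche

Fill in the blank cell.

Attach evidentiality assumed e- → eche.
Attach tense remote past ib- → ibeche.
Attach aspect progressive gav- → gavibeche.
Apply vowel harmony: gavibeche → gevibeche.

gevibeche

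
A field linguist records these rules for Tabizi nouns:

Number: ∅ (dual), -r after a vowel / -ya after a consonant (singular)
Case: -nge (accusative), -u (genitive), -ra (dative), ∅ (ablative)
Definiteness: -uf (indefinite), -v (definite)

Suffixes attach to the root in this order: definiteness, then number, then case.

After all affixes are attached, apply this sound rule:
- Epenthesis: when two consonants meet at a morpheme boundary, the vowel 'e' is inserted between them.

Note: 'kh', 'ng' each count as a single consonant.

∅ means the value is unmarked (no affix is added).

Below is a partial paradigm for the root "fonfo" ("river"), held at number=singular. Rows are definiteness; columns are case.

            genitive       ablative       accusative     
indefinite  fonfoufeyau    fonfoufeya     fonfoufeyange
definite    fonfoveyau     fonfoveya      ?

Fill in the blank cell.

Attach definiteness definite -v → fonfov.
Attach number singular -ya (after consonant 'v') → fonfovya.
Attach case accusative -nge → fonfovyange.
Apply epenthesis: fonfovyange → fonfoveyange.

fonfoveyange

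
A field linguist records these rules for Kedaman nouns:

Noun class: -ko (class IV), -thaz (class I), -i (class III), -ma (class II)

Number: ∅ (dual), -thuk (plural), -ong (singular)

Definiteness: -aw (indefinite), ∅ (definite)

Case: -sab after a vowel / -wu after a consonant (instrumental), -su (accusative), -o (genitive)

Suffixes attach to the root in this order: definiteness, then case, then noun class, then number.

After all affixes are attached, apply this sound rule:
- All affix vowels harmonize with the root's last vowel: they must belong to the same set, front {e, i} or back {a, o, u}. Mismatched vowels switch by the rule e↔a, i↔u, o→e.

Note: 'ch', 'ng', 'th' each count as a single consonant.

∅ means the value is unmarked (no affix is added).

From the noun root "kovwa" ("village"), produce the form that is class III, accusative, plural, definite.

definiteness = definite: zero marking, form stays kovwa.
Attach case accusative -su → kovwasu.
Attach noun class class III -i → kovwasui.
Attach number plural -thuk → kovwasuithuk.
Apply vowel harmony: kovwasuithuk → kovwasuuthuk.

kovwasuuthuk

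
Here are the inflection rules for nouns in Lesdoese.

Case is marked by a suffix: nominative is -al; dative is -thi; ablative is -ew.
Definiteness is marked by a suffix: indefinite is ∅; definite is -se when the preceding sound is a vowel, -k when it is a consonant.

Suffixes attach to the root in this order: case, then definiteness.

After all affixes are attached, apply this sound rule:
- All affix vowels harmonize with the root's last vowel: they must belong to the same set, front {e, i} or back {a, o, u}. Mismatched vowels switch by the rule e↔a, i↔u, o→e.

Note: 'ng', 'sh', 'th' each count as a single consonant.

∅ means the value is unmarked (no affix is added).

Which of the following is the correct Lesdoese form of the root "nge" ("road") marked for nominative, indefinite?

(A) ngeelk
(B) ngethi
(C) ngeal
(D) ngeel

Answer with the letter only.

D

Attach case nominative -al → ngeal.
definiteness = indefinite: zero marking, form stays ngeal.
Apply vowel harmony: ngeal → ngeel.
So the correct form is ngeel, option (D).
(A) ngeelk is wrong: it uses definite instead of indefinite for definiteness.
(C) ngeal is wrong: it fails to apply the sound rule(s).
(B) ngethi is wrong: it uses dative instead of nominative for case.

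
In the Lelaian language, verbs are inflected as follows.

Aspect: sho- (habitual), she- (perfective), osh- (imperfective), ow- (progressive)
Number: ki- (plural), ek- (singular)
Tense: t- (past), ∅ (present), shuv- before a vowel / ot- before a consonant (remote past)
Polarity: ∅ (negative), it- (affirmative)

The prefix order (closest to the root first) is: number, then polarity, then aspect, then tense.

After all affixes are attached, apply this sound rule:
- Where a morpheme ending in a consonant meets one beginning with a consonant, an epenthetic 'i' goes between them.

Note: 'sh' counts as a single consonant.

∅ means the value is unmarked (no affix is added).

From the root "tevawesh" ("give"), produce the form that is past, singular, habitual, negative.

tishoekitevawesh

Attach number singular ek- → ektevawesh.
polarity = negative: zero marking, form stays ektevawesh.
Attach aspect habitual sho- → shoektevawesh.
Attach tense past t- → tshoektevawesh.
Apply epenthesis: tshoektevawesh → tishoekitevawesh.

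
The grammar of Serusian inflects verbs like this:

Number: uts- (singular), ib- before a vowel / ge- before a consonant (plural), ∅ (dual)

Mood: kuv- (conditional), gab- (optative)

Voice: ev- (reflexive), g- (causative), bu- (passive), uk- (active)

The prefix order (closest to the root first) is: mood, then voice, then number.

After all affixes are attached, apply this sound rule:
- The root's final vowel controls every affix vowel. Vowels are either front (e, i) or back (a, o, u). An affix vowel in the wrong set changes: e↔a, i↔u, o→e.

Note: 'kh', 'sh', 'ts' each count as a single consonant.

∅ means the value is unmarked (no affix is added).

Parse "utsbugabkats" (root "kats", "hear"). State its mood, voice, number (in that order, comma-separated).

Segment: uts-bu-gab-kats.
mood: gab- → optative.
voice: bu- → passive.
number: uts- → singular.

optative, passive, singular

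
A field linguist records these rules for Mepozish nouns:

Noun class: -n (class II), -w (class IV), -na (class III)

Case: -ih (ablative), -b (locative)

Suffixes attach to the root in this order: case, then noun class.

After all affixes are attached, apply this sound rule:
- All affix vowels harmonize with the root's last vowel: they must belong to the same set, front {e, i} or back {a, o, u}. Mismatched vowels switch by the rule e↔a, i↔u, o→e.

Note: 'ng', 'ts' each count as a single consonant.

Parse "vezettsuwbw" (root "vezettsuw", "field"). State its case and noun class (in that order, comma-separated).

Segment: vezettsuw-b-w.
case: -b → locative.
noun class: -w → class IV.

locative, class IV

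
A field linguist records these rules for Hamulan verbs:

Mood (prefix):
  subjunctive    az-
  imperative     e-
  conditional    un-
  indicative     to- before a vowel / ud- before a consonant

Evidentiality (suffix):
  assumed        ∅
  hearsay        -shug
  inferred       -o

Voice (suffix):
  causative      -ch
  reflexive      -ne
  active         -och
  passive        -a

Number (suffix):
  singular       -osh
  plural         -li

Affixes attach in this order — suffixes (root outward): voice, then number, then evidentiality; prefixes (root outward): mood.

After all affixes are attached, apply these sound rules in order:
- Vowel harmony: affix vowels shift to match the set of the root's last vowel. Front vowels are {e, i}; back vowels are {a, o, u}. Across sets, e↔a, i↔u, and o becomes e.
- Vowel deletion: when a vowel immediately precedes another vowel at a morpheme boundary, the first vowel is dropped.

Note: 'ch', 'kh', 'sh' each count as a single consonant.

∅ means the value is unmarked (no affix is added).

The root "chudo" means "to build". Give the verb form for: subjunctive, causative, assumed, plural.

azchudochlu

Attach mood subjunctive az- → azchudo.
Attach voice causative -ch → azchudoch.
Attach number plural -li → azchudochli.
evidentiality = assumed: zero marking, form stays azchudochli.
Apply vowel harmony: azchudochli → azchudochlu.
Vowel deletion: no change.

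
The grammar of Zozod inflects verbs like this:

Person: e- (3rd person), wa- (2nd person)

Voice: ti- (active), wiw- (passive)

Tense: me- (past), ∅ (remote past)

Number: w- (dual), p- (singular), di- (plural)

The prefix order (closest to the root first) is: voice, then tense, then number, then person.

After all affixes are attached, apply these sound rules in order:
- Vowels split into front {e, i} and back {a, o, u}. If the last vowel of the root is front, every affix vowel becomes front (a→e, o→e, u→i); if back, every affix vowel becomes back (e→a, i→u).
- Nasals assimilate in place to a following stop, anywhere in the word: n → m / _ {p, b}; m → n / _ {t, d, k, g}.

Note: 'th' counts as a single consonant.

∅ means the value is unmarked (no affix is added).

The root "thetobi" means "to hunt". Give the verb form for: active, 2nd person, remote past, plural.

weditithetobi

Attach voice active ti- → tithetobi.
tense = remote past: zero marking, form stays tithetobi.
Attach number plural di- → ditithetobi.
Attach person 2nd person wa- → waditithetobi.
Apply vowel harmony: waditithetobi → weditithetobi.
Nasal assimilation: no change.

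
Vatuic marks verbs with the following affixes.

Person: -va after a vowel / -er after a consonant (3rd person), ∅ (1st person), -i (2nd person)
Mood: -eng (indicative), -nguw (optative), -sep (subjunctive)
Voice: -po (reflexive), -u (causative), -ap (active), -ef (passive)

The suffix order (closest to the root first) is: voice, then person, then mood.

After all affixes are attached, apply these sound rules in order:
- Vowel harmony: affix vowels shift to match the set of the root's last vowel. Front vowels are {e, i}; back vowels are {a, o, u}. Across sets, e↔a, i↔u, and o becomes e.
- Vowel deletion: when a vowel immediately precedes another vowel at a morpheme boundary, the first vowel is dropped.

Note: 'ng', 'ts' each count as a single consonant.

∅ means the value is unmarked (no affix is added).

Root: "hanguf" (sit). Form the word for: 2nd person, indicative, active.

hangufapang

Attach voice active -ap → hangufap.
Attach person 2nd person -i → hangufapi.
Attach mood indicative -eng → hangufapieng.
Apply vowel harmony: hangufapieng → hangufapuang.
Apply vowel deletion: hangufapuang → hangufapang.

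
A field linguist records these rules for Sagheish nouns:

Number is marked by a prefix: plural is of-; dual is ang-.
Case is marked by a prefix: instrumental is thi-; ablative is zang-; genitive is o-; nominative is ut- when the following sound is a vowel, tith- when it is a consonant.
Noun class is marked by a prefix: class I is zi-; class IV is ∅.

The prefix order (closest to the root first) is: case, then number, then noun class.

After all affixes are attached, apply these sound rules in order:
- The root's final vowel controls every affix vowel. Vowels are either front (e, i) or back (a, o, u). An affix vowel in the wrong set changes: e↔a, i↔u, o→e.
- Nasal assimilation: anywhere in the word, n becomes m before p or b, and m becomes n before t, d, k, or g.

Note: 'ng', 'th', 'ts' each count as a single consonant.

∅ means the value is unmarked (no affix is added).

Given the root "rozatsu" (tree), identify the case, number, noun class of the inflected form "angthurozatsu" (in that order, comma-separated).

instrumental, dual, class IV

Segment: ang-thi-rozatsu.
case: thi- → instrumental.
number: ang- → dual.
noun class: ∅ → class IV.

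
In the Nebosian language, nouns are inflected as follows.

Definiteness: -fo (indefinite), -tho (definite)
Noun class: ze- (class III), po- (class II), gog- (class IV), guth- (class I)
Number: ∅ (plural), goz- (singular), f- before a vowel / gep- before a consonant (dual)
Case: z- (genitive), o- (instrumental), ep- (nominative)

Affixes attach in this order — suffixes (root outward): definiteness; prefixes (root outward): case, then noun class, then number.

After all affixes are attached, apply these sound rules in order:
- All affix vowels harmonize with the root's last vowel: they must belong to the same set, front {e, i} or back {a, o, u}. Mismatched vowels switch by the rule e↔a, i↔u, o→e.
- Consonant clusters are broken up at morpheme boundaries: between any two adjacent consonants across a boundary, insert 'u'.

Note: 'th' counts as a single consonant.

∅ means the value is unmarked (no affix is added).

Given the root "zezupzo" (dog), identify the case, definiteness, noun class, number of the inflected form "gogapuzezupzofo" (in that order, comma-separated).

nominative, indefinite, class IV, plural

Segment: gog-ep-zezupzo-fo.
case: ep- → nominative.
definiteness: -fo → indefinite.
noun class: gog- → class IV.
number: ∅ → plural.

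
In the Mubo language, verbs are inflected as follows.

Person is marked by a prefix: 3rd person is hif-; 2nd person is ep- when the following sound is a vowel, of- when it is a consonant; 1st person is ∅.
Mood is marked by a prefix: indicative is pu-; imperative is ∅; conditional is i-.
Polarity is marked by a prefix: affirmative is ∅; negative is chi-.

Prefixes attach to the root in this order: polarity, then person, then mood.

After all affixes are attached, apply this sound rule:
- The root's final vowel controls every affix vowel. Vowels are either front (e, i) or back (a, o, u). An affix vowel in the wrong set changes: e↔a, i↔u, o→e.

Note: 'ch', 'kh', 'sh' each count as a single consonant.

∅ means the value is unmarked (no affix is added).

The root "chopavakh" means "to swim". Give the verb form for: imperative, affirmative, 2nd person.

ofchopavakh

polarity = affirmative: zero marking, form stays chopavakh.
Attach person 2nd person of- (before consonant 'ch') → ofchopavakh.
mood = imperative: zero marking, form stays ofchopavakh.
Vowel harmony: no change.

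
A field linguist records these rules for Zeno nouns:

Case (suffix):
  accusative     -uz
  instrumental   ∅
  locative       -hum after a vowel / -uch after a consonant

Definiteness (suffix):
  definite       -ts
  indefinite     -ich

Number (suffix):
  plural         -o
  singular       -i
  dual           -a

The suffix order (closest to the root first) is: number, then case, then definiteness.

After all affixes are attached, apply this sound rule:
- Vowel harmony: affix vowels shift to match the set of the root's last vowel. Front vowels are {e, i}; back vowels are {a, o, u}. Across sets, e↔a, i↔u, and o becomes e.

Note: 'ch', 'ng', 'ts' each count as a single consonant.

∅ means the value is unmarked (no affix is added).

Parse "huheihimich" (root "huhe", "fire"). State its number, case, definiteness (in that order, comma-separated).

Segment: huhe-i-hum-ich.
number: -i → singular.
case: -hum/uch → locative.
definiteness: -ich → indefinite.

singular, locative, indefinite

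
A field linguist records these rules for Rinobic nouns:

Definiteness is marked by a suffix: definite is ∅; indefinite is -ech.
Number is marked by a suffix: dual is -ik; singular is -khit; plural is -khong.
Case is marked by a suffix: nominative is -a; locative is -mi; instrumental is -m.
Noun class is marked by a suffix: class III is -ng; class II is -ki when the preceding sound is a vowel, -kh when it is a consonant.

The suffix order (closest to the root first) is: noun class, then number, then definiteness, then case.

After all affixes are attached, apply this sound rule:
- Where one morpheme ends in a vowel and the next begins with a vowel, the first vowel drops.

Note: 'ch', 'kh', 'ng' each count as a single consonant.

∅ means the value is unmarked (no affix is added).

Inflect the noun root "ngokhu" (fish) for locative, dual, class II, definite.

ngokhukikmi

Attach noun class class II -ki (after vowel 'u') → ngokhuki.
Attach number dual -ik → ngokhukiik.
definiteness = definite: zero marking, form stays ngokhukiik.
Attach case locative -mi → ngokhukiikmi.
Apply vowel deletion: ngokhukiikmi → ngokhukikmi.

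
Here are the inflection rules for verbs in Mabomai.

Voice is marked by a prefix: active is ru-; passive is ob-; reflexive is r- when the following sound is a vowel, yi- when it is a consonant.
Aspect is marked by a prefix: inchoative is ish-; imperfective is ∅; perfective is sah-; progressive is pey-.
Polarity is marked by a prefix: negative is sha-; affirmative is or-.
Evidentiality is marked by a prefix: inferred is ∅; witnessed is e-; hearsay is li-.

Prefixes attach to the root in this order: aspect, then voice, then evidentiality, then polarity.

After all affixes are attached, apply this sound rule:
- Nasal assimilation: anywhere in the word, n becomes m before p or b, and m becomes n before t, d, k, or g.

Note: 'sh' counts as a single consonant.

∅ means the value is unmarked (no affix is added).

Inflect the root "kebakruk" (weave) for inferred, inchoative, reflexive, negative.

Attach aspect inchoative ish- → ishkebakruk.
Attach voice reflexive r- (before vowel 'i') → rishkebakruk.
evidentiality = inferred: zero marking, form stays rishkebakruk.
Attach polarity negative sha- → sharishkebakruk.
Nasal assimilation: no change.

sharishkebakruk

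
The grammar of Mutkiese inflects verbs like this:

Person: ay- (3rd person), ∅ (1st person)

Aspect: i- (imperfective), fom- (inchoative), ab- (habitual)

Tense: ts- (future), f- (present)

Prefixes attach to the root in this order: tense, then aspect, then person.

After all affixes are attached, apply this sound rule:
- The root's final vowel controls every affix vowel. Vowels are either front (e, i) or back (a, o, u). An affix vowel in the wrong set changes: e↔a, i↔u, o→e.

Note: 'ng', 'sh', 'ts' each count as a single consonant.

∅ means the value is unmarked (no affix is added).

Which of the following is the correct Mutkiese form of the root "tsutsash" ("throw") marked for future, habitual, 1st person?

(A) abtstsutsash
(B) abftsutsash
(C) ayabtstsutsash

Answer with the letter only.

Attach tense future ts- → tstsutsash.
Attach aspect habitual ab- → abtstsutsash.
person = 1st person: zero marking, form stays abtstsutsash.
Vowel harmony: no change.
So the correct form is abtstsutsash, option (A).
(C) ayabtstsutsash is wrong: it uses 3rd person instead of 1st person for person.
(B) abftsutsash is wrong: it uses present instead of future for tense.

A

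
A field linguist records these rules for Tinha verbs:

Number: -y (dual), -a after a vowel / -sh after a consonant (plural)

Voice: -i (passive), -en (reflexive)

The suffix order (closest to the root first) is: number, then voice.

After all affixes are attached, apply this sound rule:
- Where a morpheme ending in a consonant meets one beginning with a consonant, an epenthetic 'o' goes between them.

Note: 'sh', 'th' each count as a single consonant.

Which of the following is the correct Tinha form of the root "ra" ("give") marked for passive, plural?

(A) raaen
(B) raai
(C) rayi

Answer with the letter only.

Attach number plural -a (after vowel 'a') → raa.
Attach voice passive -i → raai.
Epenthesis: no change.
So the correct form is raai, option (B).
(C) rayi is wrong: it uses dual instead of plural for number.
(A) raaen is wrong: it uses reflexive instead of passive for voice.

B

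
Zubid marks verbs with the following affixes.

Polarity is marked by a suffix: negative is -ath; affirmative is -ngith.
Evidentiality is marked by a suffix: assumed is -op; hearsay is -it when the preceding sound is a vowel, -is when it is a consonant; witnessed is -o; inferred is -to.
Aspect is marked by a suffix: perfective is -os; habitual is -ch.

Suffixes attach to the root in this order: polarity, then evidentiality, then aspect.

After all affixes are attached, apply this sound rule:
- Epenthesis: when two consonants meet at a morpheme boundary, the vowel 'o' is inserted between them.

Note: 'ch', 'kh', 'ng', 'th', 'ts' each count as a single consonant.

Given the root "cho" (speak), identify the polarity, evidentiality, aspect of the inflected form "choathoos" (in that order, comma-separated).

Segment: cho-ath-o-os.
polarity: -ath → negative.
evidentiality: -o → witnessed.
aspect: -os → perfective.

negative, witnessed, perfective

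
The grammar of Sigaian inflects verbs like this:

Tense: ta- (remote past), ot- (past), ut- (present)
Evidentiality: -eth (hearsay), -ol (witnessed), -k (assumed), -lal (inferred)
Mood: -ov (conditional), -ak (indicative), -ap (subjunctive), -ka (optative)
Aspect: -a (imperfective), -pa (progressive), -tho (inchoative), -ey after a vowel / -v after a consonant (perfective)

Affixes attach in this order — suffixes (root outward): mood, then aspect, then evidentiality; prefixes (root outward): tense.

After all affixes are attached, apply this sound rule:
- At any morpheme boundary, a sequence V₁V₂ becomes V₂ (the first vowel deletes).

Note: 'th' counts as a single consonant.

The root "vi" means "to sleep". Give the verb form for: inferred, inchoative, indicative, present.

Attach mood indicative -ak → viak.
Attach aspect inchoative -tho → viaktho.
Attach evidentiality inferred -lal → viaktholal.
Attach tense present ut- → utviaktholal.
Apply vowel deletion: utviaktholal → utvaktholal.

utvaktholal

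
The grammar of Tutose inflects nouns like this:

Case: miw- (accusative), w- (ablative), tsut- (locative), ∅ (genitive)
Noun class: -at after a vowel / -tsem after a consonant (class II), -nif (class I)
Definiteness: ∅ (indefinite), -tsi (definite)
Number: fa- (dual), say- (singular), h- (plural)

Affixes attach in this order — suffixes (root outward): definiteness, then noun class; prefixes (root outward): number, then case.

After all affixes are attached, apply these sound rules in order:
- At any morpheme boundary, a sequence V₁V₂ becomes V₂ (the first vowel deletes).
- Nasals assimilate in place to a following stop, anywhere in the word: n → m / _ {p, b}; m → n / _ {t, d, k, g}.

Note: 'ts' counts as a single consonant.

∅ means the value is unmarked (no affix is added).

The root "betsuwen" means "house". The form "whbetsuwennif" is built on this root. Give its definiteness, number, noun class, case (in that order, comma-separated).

Segment: w-h-betsuwen-nif.
definiteness: ∅ → indefinite.
number: h- → plural.
noun class: -nif → class I.
case: w- → ablative.

indefinite, plural, class I, ablative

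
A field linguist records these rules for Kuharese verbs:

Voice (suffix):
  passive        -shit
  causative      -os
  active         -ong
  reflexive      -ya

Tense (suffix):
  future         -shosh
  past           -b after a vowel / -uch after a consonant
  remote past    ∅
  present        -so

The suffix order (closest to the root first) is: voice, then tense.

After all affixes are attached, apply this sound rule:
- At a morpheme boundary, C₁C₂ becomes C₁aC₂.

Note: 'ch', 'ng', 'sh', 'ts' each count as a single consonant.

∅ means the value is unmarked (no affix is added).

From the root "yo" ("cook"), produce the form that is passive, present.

yoshitaso

Attach voice passive -shit → yoshit.
Attach tense present -so → yoshitso.
Apply epenthesis: yoshitso → yoshitaso.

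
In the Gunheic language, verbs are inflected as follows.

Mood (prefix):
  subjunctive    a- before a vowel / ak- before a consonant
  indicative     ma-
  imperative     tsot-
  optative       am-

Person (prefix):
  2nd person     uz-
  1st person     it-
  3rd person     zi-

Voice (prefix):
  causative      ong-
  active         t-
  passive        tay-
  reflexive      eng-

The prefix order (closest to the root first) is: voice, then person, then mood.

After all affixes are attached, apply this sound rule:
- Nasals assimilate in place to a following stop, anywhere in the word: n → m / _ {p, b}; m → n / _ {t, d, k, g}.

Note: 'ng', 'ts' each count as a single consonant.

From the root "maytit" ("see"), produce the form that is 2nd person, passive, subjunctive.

Attach voice passive tay- → taymaytit.
Attach person 2nd person uz- → uztaymaytit.
Attach mood subjunctive a- (before vowel 'u') → auztaymaytit.
Nasal assimilation: no change.

auztaymaytit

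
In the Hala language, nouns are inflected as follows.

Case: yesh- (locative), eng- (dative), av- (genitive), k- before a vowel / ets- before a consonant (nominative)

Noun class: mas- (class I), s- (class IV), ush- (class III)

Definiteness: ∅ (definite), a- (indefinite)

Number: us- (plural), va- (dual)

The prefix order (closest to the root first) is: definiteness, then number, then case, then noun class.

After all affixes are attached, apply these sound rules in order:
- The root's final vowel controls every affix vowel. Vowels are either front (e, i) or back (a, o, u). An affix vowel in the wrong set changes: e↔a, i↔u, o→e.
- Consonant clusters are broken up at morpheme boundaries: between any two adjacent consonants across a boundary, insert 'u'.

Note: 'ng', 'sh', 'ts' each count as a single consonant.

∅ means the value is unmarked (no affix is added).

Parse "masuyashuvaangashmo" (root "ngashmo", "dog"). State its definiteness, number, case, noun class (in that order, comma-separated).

indefinite, dual, locative, class I

Segment: mas-yesh-va-a-ngashmo.
definiteness: a- → indefinite.
number: va- → dual.
case: yesh- → locative.
noun class: mas- → class I.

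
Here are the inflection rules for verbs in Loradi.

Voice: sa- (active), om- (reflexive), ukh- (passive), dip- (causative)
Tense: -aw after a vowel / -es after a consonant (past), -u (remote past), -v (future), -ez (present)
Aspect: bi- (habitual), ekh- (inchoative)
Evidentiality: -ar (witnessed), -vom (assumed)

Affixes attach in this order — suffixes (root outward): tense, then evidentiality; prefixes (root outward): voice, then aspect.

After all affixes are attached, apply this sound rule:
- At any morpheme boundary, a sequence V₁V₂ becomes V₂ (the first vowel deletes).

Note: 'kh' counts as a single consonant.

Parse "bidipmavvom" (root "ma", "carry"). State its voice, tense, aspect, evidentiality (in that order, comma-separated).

causative, future, habitual, assumed

Segment: bi-dip-ma-v-vom.
voice: dip- → causative.
tense: -v → future.
aspect: bi- → habitual.
evidentiality: -vom → assumed.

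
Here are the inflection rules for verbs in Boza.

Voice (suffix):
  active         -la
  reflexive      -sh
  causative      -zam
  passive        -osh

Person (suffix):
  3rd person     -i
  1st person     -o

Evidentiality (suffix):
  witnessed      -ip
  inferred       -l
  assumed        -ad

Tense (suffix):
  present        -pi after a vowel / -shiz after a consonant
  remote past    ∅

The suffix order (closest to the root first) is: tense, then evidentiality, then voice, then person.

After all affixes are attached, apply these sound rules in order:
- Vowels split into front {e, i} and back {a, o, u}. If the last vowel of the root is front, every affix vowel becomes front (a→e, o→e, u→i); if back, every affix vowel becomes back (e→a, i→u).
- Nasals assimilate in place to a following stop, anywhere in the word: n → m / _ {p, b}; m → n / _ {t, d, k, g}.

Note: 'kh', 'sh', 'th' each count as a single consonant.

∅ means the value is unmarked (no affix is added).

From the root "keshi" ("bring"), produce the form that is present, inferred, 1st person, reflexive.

keshipilshe

Attach tense present -pi (after vowel 'i') → keshipi.
Attach evidentiality inferred -l → keshipil.
Attach voice reflexive -sh → keshipilsh.
Attach person 1st person -o → keshipilsho.
Apply vowel harmony: keshipilsho → keshipilshe.
Nasal assimilation: no change.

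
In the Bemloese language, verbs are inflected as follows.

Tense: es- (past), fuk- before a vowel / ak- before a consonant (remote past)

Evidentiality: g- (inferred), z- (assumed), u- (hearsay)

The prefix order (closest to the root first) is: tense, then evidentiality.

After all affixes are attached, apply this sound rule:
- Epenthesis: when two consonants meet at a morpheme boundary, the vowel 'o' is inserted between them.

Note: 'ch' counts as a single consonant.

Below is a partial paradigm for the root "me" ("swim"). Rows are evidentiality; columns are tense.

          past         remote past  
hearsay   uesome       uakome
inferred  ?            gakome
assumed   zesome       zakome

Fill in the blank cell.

gesome

Attach tense past es- → esme.
Attach evidentiality inferred g- → gesme.
Apply epenthesis: gesme → gesome.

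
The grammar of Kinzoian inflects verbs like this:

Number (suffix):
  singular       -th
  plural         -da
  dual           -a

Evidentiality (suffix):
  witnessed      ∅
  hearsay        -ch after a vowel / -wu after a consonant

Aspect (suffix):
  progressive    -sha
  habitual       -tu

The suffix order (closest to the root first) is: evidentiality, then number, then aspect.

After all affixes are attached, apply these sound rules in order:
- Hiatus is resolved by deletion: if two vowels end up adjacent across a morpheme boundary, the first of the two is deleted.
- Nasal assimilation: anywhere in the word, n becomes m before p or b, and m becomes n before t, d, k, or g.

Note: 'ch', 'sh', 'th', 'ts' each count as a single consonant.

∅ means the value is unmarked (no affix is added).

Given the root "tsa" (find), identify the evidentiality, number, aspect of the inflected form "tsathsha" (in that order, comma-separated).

witnessed, singular, progressive

Segment: tsa-th-sha.
evidentiality: ∅ → witnessed.
number: -th → singular.
aspect: -sha → progressive.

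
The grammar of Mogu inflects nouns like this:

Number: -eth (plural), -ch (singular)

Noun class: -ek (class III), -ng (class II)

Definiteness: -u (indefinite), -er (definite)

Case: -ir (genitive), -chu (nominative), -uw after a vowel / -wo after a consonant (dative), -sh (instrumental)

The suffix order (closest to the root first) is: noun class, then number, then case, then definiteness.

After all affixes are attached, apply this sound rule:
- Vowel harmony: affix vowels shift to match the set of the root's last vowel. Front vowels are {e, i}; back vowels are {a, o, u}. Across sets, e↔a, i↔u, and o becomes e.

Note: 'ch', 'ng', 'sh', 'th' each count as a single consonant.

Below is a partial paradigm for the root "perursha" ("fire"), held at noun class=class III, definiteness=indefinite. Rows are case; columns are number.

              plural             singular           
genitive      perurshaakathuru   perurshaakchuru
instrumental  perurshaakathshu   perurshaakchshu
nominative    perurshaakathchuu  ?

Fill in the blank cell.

perurshaakchchuu

Attach noun class class III -ek → perurshaek.
Attach number singular -ch → perurshaekch.
Attach case nominative -chu → perurshaekchchu.
Attach definiteness indefinite -u → perurshaekchchuu.
Apply vowel harmony: perurshaekchchuu → perurshaakchchuu.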